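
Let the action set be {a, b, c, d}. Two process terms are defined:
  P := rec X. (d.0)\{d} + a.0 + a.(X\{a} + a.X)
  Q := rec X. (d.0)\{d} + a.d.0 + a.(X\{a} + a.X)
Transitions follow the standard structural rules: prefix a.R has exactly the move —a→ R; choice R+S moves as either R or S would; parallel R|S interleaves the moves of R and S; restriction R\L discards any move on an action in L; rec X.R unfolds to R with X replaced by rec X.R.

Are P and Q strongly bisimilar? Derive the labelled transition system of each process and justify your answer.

NO

P's transition system — 3 states:
  m0 = rec X. (d.0)\{d} + a.0 + a.(X\{a} + a.X) :: --a--▸ m1, --a--▸ m2
  m1 = (rec X. (d.0)\{d} + a.0 + a.(X\{a} + a.X))\{a} + a.(rec X. (d.0)\{d} + a.0 + a.(X\{a} + a.X)) :: --a--▸ m0
  m2 = 0 :: ·
Q's transition system — 4 states:
  n0 = rec X. (d.0)\{d} + a.d.0 + a.(X\{a} + a.X) :: --a--▸ n1, --a--▸ n2
  n1 = (rec X. (d.0)\{d} + a.d.0 + a.(X\{a} + a.X))\{a} + a.(rec X. (d.0)\{d} + a.d.0 + a.(X\{a} + a.X)) :: --a--▸ n0
  n2 = d.0 :: --d--▸ n3
  n3 = 0 :: ·
Coarsest stable partition (strong bisimilarity classes):
  B0 = {m0}
  B1 = {m2, n3}
  B2 = {m1}
  B3 = {n0}
  B4 = {n1}
  B5 = {n2}
m0 ∈ B0, n0 ∈ B3 → different blocks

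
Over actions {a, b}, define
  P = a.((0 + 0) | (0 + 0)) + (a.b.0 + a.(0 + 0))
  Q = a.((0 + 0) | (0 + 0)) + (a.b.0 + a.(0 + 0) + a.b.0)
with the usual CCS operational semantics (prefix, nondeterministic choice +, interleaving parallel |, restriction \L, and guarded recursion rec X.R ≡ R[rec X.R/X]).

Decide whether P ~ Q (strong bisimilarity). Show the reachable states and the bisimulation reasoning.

bisimilar

P's transition system — 5 states:
  p0 = a.((0 + 0) | (0 + 0)) + (a.b.0 + a.(0 + 0)) | -a-> p1, -a-> p2, -a-> p3
  p1 = (0 + 0) | (0 + 0) | ·
  p2 = 0 + 0 | ·
  p3 = b.0 | -b-> p4
  p4 = 0 | ·
Q's transition system — 5 states:
  q0 = a.((0 + 0) | (0 + 0)) + (a.b.0 + a.(0 + 0) + a.b.0) | -a-> q1, -a-> q2, -a-> q3
  q1 = (0 + 0) | (0 + 0) | ·
  q2 = 0 + 0 | ·
  q3 = b.0 | -b-> q4
  q4 = 0 | ·
Bisimilarity quotient blocks:
  B0 = {p0, q0}
  B1 = {p1, p2, p4, q1, q2, q4}
  B2 = {p3, q3}
p0 ∈ B0, q0 ∈ B0 → same block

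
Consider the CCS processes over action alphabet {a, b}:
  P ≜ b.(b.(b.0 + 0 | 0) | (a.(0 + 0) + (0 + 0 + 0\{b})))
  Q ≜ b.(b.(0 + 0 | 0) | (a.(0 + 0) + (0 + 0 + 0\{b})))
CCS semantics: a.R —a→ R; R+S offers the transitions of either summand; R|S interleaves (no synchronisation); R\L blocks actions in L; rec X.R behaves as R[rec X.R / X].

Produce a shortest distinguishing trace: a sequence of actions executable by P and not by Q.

bbb

LTS(P): 7 reachable states
  u0 = b.(b.(b.0 + 0 | 0) | (a.(0 + 0) + (0 + 0 + 0\{b}))) ⊢ --b--▸ u1
  u1 = b.(b.0 + 0 | 0) | (a.(0 + 0) + (0 + 0 + 0\{b})) ⊢ --a--▸ u2, --b--▸ u3
  u2 = b.(b.0 + 0 | 0) | (0 + 0) ⊢ --b--▸ u4
  u3 = (b.0 + 0 | 0) | (a.(0 + 0) + (0 + 0 + 0\{b})) ⊢ --a--▸ u4, --b--▸ u5
  u4 = (b.0 + 0 | 0) | (0 + 0) ⊢ --b--▸ u6
  u5 = 0 | (a.(0 + 0) + (0 + 0 + 0\{b})) ⊢ --a--▸ u6
  u6 = 0 | (0 + 0) ⊢ deadlocked
LTS(Q): 5 reachable states
  v0 = b.(b.(0 + 0 | 0) | (a.(0 + 0) + (0 + 0 + 0\{b}))) ⊢ --b--▸ v1
  v1 = b.(0 + 0 | 0) | (a.(0 + 0) + (0 + 0 + 0\{b})) ⊢ --a--▸ v2, --b--▸ v3
  v2 = b.(0 + 0 | 0) | (0 + 0) ⊢ --b--▸ v4
  v3 = (0 + 0 | 0) | (a.(0 + 0) + (0 + 0 + 0\{b})) ⊢ --a--▸ v4
  v4 = (0 + 0 | 0) | (0 + 0) ⊢ deadlocked
Run σ = ⟨bbb⟩ on P: start {u0}
  after b @ step 1: {u1}
  after b @ step 2: {u3}
  after b @ step 3: {u5}
  P completes σ.
Run σ = ⟨bbb⟩ on Q: start {v0}
  after b @ step 1: {v1}
  after b @ step 2: {v3}
  after b @ step 3: ∅ (Q stuck)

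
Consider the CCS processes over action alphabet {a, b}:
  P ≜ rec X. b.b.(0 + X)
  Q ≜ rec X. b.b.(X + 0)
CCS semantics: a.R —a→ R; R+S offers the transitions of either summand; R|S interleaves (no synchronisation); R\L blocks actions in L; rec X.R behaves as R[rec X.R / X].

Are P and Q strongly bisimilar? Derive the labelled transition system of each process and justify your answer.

YES

Reachable graph of P (3 states):
  s0 = rec X. b.b.(0 + X) → —b→ s1
  s1 = b.(0 + (rec X. b.b.(0 + X))) → —b→ s2
  s2 = 0 + (rec X. b.b.(0 + X)) → —b→ s1
Reachable graph of Q (3 states):
  t0 = rec X. b.b.(X + 0) → —b→ t1
  t1 = b.((rec X. b.b.(X + 0)) + 0) → —b→ t2
  t2 = (rec X. b.b.(X + 0)) + 0 → —b→ t1
Bisimilarity quotient blocks:
  B0 = {s0, s1, s2, t0, t1, t2}
s0 ∈ B0, t0 ∈ B0 → same block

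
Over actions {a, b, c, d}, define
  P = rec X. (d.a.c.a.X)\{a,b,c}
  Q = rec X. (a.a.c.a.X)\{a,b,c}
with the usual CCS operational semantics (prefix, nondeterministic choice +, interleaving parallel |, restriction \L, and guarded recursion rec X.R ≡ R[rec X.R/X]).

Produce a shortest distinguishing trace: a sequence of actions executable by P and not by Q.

LTS(P): 2 reachable states
  p0 = rec X. (d.a.c.a.X)\{a,b,c} has moves -d-> p1
  p1 = (a.c.a.(rec X. (d.a.c.a.X)\{a,b,c}))\{a,b,c} has moves stopped
LTS(Q): 1 reachable states
  q0 = rec X. (a.a.c.a.X)\{a,b,c} has moves stopped
Run σ = ⟨d⟩ on P: start {p0}
  [1] d ⇒ {p1}
  ✓ P
Run σ = ⟨d⟩ on Q: start {q0}
  [1] d ⇒ no successor for Q

d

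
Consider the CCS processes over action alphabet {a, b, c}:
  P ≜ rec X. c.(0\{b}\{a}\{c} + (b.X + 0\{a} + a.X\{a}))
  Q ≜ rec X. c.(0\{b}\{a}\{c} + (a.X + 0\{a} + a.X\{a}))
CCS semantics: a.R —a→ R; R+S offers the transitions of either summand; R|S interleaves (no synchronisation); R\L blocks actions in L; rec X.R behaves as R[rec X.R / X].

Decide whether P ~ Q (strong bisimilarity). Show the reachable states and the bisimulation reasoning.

P ≁ Q

Reachable graph of P (4 states):
  m0 = rec X. c.(0\{b}\{a}\{c} + (b.X + 0\{a} + a.X\{a})) has moves —c→ m1
  m1 = 0\{b}\{a}\{c} + (b.(rec X. c.(0\{b}\{a}\{c} + (b.X + 0\{a} + a.X\{a}))) + 0\{a} + a.(rec X. c.(0\{b}\{a}\{c} + (b.X + 0\{a} + a.X\{a})))\{a}) has moves —a→ m2, —b→ m0
  m2 = (rec X. c.(0\{b}\{a}\{c} + (b.X + 0\{a} + a.X\{a})))\{a} has moves —c→ m3
  m3 = (0\{b}\{a}\{c} + (b.(rec X. c.(0\{b}\{a}\{c} + (b.X + 0\{a} + a.X\{a}))) + 0\{a} + a.(rec X. c.(0\{b}\{a}\{c} + (b.X + 0\{a} + a.X\{a})))\{a}))\{a} has moves —b→ m2
Reachable graph of Q (4 states):
  n0 = rec X. c.(0\{b}\{a}\{c} + (a.X + 0\{a} + a.X\{a})) has moves —c→ n1
  n1 = 0\{b}\{a}\{c} + (a.(rec X. c.(0\{b}\{a}\{c} + (a.X + 0\{a} + a.X\{a}))) + 0\{a} + a.(rec X. c.(0\{b}\{a}\{c} + (a.X + 0\{a} + a.X\{a})))\{a}) has moves —a→ n0, —a→ n2
  n2 = (rec X. c.(0\{b}\{a}\{c} + (a.X + 0\{a} + a.X\{a})))\{a} has moves —c→ n3
  n3 = (0\{b}\{a}\{c} + (a.(rec X. c.(0\{b}\{a}\{c} + (a.X + 0\{a} + a.X\{a}))) + 0\{a} + a.(rec X. c.(0\{b}\{a}\{c} + (a.X + 0\{a} + a.X\{a})))\{a}))\{a} has moves ·
Partition-refinement fixed point:
  B0 = {m0}
  B1 = {m1}
  B2 = {m2}
  B3 = {m3}
  B4 = {n0}
  B5 = {n1}
  B6 = {n2}
  B7 = {n3}
m0 ∈ B0, n0 ∈ B4 → different blocks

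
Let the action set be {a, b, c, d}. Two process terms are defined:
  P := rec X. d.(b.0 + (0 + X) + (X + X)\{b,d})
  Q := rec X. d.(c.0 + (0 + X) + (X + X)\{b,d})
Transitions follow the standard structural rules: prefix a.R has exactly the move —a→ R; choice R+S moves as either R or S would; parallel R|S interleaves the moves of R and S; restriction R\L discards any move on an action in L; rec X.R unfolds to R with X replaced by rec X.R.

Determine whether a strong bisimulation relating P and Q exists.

Reachable graph of P (3 states):
  s0 = rec X. d.(b.0 + (0 + X) + (X + X)\{b,d}) → -d-> s1
  s1 = b.0 + (0 + (rec X. d.(b.0 + (0 + X) + (X + X)\{b,d}))) + ((rec X. d.(b.0 + (0 + X) + (X + X)\{b,d})) + (rec X. d.(b.0 + (0 + X) + (X + X)\{b,d})))\{b,d} → -b-> s2, -d-> s1
  s2 = 0 → ∅
Reachable graph of Q (3 states):
  t0 = rec X. d.(c.0 + (0 + X) + (X + X)\{b,d}) → -d-> t1
  t1 = c.0 + (0 + (rec X. d.(c.0 + (0 + X) + (X + X)\{b,d}))) + ((rec X. d.(c.0 + (0 + X) + (X + X)\{b,d})) + (rec X. d.(c.0 + (0 + X) + (X + X)\{b,d})))\{b,d} → -c-> t2, -d-> t1
  t2 = 0 → ∅
Coarsest stable partition (strong bisimilarity classes):
  B0 = {s0}
  B1 = {s1}
  B2 = {s2, t2}
  B3 = {t0}
  B4 = {t1}
s0 ∈ B0, t0 ∈ B3 → different blocks

NO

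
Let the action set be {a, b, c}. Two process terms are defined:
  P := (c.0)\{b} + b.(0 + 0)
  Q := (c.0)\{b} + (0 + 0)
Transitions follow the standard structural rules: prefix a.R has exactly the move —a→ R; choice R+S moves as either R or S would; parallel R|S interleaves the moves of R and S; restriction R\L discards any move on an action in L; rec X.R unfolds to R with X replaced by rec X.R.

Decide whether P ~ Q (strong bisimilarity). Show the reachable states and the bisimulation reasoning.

Reachable graph of P (3 states):
  s0 = (c.0)\{b} + b.(0 + 0) → --b--▸ s1, --c--▸ s2
  s1 = 0 + 0 → (no moves)
  s2 = 0\{b} → (no moves)
Reachable graph of Q (2 states):
  t0 = (c.0)\{b} + (0 + 0) → --c--▸ t1
  t1 = 0\{b} → (no moves)
Coarsest stable partition (strong bisimilarity classes):
  B0 = {s0}
  B1 = {s1, s2, t1}
  B2 = {t0}
s0 ∈ B0, t0 ∈ B2 → different blocks

NO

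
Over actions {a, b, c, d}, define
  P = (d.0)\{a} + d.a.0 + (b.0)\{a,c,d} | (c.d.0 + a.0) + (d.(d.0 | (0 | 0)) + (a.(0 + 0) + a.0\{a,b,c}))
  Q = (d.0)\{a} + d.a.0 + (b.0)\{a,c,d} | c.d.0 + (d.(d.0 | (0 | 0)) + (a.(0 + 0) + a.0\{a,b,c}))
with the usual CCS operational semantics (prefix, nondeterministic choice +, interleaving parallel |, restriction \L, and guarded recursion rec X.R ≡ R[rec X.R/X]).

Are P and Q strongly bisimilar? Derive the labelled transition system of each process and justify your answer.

P ≁ Q

P's transition system — 13 states:
  s0 = (d.0)\{a} + d.a.0 + (b.0)\{a,c,d} | (c.d.0 + a.0) + (d.(d.0 | (0 | 0)) + (a.(0 + 0) + a.0\{a,b,c})) | ··a··> s1, ··a··> s2, ··a··> s3, ··b··> s4, ··c··> s5, ··d··> s6, ··d··> s7, ··d··> s8
  s1 = (b.0)\{a,c,d} | 0 | ··b··> s9
  s2 = 0 + 0 | deadlocked
  s3 = 0\{a,b,c} | deadlocked
  s4 = 0\{a,c,d} | (c.d.0 + a.0) | ··a··> s9, ··c··> s10
  s5 = (b.0)\{a,c,d} | d.0 | ··b··> s10, ··d··> s1
  s6 = 0\{a} | deadlocked
  s7 = a.0 | ··a··> s11
  s8 = d.0 | (0 | 0) | ··d··> s12
  s9 = 0\{a,c,d} | 0 | deadlocked
  s10 = 0\{a,c,d} | d.0 | ··d··> s9
  s11 = 0 | deadlocked
  s12 = 0 | (0 | 0) | deadlocked
Q's transition system — 13 states:
  t0 = (d.0)\{a} + d.a.0 + (b.0)\{a,c,d} | c.d.0 + (d.(d.0 | (0 | 0)) + (a.(0 + 0) + a.0\{a,b,c})) | ··a··> t1, ··a··> t2, ··b··> t3, ··c··> t4, ··d··> t5, ··d··> t6, ··d··> t7
  t1 = 0 + 0 | deadlocked
  t2 = 0\{a,b,c} | deadlocked
  t3 = 0\{a,c,d} | c.d.0 | ··c··> t8
  t4 = (b.0)\{a,c,d} | d.0 | ··b··> t8, ··d··> t9
  t5 = 0\{a} | deadlocked
  t6 = a.0 | ··a··> t10
  t7 = d.0 | (0 | 0) | ··d··> t11
  t8 = 0\{a,c,d} | d.0 | ··d··> t12
  t9 = (b.0)\{a,c,d} | 0 | ··b··> t12
  t10 = 0 | deadlocked
  t11 = 0 | (0 | 0) | deadlocked
  t12 = 0\{a,c,d} | 0 | deadlocked
Partition-refinement fixed point:
  B0 = {s0}
  B1 = {s4}
  B2 = {s10, s8, t7, t8}
  B3 = {s11, s12, s2, s3, s6, s9, t1, t10, t11, t12, t2, t5}
  B4 = {s1, t9}
  B5 = {s5, t4}
  B6 = {s7, t6}
  B7 = {t0}
  B8 = {t3}
s0 ∈ B0, t0 ∈ B7 → different blocks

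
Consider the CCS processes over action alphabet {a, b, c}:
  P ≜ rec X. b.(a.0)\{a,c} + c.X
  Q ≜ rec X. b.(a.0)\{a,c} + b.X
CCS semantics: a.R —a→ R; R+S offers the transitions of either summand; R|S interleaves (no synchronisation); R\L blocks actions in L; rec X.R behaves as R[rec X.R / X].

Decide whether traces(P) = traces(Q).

Reachable graph of P (2 states):
  p0 = rec X. b.(a.0)\{a,c} + c.X ⊢ =b=> p1, =c=> p0
  p1 = (a.0)\{a,c} ⊢ (no moves)
Reachable graph of Q (2 states):
  q0 = rec X. b.(a.0)\{a,c} + b.X ⊢ =b=> q0, =b=> q1
  q1 = (a.0)\{a,c} ⊢ (no moves)
Run σ = ⟨c⟩ on P: start {p0}
  step 1 (c): {p0}
  P completes σ.
Run σ = ⟨c⟩ on Q: start {q0}
  step 1 (c): no successor for Q

traces(P) ≠ traces(Q) — witness ⟨c⟩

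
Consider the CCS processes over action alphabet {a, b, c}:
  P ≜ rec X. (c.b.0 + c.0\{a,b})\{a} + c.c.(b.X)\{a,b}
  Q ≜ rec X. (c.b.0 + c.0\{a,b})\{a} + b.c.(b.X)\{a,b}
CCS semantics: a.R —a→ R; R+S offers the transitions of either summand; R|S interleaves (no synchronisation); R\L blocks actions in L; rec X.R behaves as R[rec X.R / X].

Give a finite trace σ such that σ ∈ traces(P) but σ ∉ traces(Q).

LTS(P): 6 reachable states
  p0 = rec X. (c.b.0 + c.0\{a,b})\{a} + c.c.(b.X)\{a,b} | —c→ p1, —c→ p2, —c→ p3
  p1 = (b.0)\{a} | —b→ p4
  p2 = 0\{a,b}\{a} | stopped
  p3 = c.(b.(rec X. (c.b.0 + c.0\{a,b})\{a} + c.c.(b.X)\{a,b}))\{a,b} | —c→ p5
  p4 = 0\{a} | stopped
  p5 = (b.(rec X. (c.b.0 + c.0\{a,b})\{a} + c.c.(b.X)\{a,b}))\{a,b} | stopped
LTS(Q): 6 reachable states
  q0 = rec X. (c.b.0 + c.0\{a,b})\{a} + b.c.(b.X)\{a,b} | —b→ q1, —c→ q2, —c→ q3
  q1 = c.(b.(rec X. (c.b.0 + c.0\{a,b})\{a} + b.c.(b.X)\{a,b}))\{a,b} | —c→ q4
  q2 = (b.0)\{a} | —b→ q5
  q3 = 0\{a,b}\{a} | stopped
  q4 = (b.(rec X. (c.b.0 + c.0\{a,b})\{a} + b.c.(b.X)\{a,b}))\{a,b} | stopped
  q5 = 0\{a} | stopped
Executing cc from P (initial set {p0}):
  step 1 (c): {p1, p2, p3}
  step 2 (c): {p5}
  P completes σ.
Executing cc from Q (initial set {q0}):
  step 1 (c): {q2, q3}
  step 2 (c): ∅ (Q stuck)

cc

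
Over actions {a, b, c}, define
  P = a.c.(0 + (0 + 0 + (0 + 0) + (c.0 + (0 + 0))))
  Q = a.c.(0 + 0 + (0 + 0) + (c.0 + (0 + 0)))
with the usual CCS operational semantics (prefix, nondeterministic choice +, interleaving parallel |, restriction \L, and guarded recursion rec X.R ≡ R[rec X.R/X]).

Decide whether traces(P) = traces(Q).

trace-equivalent

Reachable graph of P (4 states):
  p0 = a.c.(0 + (0 + 0 + (0 + 0) + (c.0 + (0 + 0)))) ⊢ ··a··> p1
  p1 = c.(0 + (0 + 0 + (0 + 0) + (c.0 + (0 + 0)))) ⊢ ··c··> p2
  p2 = 0 + (0 + 0 + (0 + 0) + (c.0 + (0 + 0))) ⊢ ··c··> p3
  p3 = 0 ⊢ ·
Reachable graph of Q (4 states):
  q0 = a.c.(0 + 0 + (0 + 0) + (c.0 + (0 + 0))) ⊢ ··a··> q1
  q1 = c.(0 + 0 + (0 + 0) + (c.0 + (0 + 0))) ⊢ ··c··> q2
  q2 = 0 + 0 + (0 + 0) + (c.0 + (0 + 0)) ⊢ ··c··> q3
  q3 = 0 ⊢ ·
Bisimilarity quotient blocks:
  B0 = {p0, q0}
  B1 = {p1, q1}
  B2 = {p2, q2}
  B3 = {p3, q3}
p0 ∈ B0, q0 ∈ B0 → same block
Bisimilar ⇒ trace-equivalent.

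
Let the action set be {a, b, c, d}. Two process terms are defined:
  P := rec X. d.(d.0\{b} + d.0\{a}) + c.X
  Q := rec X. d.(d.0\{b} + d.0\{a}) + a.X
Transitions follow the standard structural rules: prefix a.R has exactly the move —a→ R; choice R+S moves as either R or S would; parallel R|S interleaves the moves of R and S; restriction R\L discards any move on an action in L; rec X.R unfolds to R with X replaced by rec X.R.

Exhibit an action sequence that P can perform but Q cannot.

c

Reachable graph of P (4 states):
  u0 = rec X. d.(d.0\{b} + d.0\{a}) + c.X ⊢ —c→ u0, —d→ u1
  u1 = d.0\{b} + d.0\{a} ⊢ —d→ u2, —d→ u3
  u2 = 0\{a} ⊢ stopped
  u3 = 0\{b} ⊢ stopped
Reachable graph of Q (4 states):
  v0 = rec X. d.(d.0\{b} + d.0\{a}) + a.X ⊢ —a→ v0, —d→ v1
  v1 = d.0\{b} + d.0\{a} ⊢ —d→ v2, —d→ v3
  v2 = 0\{a} ⊢ stopped
  v3 = 0\{b} ⊢ stopped
Trace ⟨c⟩ through P, begin at {u0}:
  step 1 (c): {u0}
  P completes σ.
Trace ⟨c⟩ through Q, begin at {v0}:
  step 1 (c): ∅  — Q cannot continue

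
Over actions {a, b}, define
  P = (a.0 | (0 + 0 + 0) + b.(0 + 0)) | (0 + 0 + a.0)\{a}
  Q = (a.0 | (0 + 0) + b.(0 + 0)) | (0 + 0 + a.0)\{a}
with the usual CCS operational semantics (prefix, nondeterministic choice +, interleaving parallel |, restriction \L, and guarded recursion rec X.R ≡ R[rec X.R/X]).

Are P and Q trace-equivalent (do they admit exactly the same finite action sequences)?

YES

LTS(P): 3 reachable states
  u0 = (a.0 | (0 + 0 + 0) + b.(0 + 0)) | (0 + 0 + a.0)\{a} | ··a··> u1, ··b··> u2
  u1 = 0 | (0 + 0 + 0) | (0 + 0 + a.0)\{a} | ∅
  u2 = (0 + 0) | (0 + 0 + a.0)\{a} | ∅
LTS(Q): 3 reachable states
  v0 = (a.0 | (0 + 0) + b.(0 + 0)) | (0 + 0 + a.0)\{a} | ··a··> v1, ··b··> v2
  v1 = 0 | (0 + 0) | (0 + 0 + a.0)\{a} | ∅
  v2 = (0 + 0) | (0 + 0 + a.0)\{a} | ∅
Bisimilarity quotient blocks:
  B0 = {u0, v0}
  B1 = {u1, u2, v1, v2}
u0 ∈ B0, v0 ∈ B0 → same block
Bisimilar ⇒ trace-equivalent.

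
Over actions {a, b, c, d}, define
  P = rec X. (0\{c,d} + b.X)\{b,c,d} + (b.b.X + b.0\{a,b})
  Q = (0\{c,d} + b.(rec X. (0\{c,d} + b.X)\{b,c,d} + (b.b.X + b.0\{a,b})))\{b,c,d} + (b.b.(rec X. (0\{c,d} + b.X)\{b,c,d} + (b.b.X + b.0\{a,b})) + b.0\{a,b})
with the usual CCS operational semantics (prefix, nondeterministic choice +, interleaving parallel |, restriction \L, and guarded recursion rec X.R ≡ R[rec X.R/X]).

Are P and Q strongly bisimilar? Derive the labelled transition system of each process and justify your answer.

YES

LTS(P): 3 reachable states
  s0 = rec X. (0\{c,d} + b.X)\{b,c,d} + (b.b.X + b.0\{a,b}) | =b=> s1, =b=> s2
  s1 = 0\{a,b} | (no moves)
  s2 = b.(rec X. (0\{c,d} + b.X)\{b,c,d} + (b.b.X + b.0\{a,b})) | =b=> s0
LTS(Q): 4 reachable states
  t0 = (0\{c,d} + b.(rec X. (0\{c,d} + b.X)\{b,c,d} + (b.b.X + b.0\{a,b})))\{b,c,d} + (b.b.(rec X. (0\{c,d} + b.X)\{b,c,d} + (b.b.X + b.0\{a,b})) + b.0\{a,b}) | =b=> t1, =b=> t2
  t1 = 0\{a,b} | (no moves)
  t2 = b.(rec X. (0\{c,d} + b.X)\{b,c,d} + (b.b.X + b.0\{a,b})) | =b=> t3
  t3 = rec X. (0\{c,d} + b.X)\{b,c,d} + (b.b.X + b.0\{a,b}) | =b=> t1, =b=> t2
Coarsest stable partition (strong bisimilarity classes):
  B0 = {s0, t0, t3}
  B1 = {s1, t1}
  B2 = {s2, t2}
s0 ∈ B0, t0 ∈ B0 → same block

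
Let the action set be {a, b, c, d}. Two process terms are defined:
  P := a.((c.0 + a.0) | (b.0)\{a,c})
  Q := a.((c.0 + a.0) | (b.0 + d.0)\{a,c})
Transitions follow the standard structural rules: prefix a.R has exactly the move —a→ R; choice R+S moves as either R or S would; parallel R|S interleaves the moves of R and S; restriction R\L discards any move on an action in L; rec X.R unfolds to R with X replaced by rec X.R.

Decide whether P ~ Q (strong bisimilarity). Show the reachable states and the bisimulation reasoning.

not bisimilar

Reachable graph of P (5 states):
  u0 = a.((c.0 + a.0) | (b.0)\{a,c}) → —a→ u1
  u1 = (c.0 + a.0) | (b.0)\{a,c} → —a→ u2, —b→ u3, —c→ u2
  u2 = 0 | (b.0)\{a,c} → —b→ u4
  u3 = (c.0 + a.0) | 0\{a,c} → —a→ u4, —c→ u4
  u4 = 0 | 0\{a,c} → stopped
Reachable graph of Q (5 states):
  v0 = a.((c.0 + a.0) | (b.0 + d.0)\{a,c}) → —a→ v1
  v1 = (c.0 + a.0) | (b.0 + d.0)\{a,c} → —a→ v2, —b→ v3, —c→ v2, —d→ v3
  v2 = 0 | (b.0 + d.0)\{a,c} → —b→ v4, —d→ v4
  v3 = (c.0 + a.0) | 0\{a,c} → —a→ v4, —c→ v4
  v4 = 0 | 0\{a,c} → stopped
Bisimilarity quotient blocks:
  B0 = {u0}
  B1 = {u1}
  B2 = {u2}
  B3 = {u4, v4}
  B4 = {u3, v3}
  B5 = {v0}
  B6 = {v1}
  B7 = {v2}
u0 ∈ B0, v0 ∈ B5 → different blocks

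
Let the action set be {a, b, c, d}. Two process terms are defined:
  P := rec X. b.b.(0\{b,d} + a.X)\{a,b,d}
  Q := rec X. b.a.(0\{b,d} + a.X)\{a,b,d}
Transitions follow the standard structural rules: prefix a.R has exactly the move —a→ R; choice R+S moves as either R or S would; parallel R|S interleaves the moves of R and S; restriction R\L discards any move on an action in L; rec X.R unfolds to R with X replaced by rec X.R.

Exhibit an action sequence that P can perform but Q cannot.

bb

P's transition system — 3 states:
  s0 = rec X. b.b.(0\{b,d} + a.X)\{a,b,d} has moves =b=> s1
  s1 = b.(0\{b,d} + a.(rec X. b.b.(0\{b,d} + a.X)\{a,b,d}))\{a,b,d} has moves =b=> s2
  s2 = (0\{b,d} + a.(rec X. b.b.(0\{b,d} + a.X)\{a,b,d}))\{a,b,d} has moves ·
Q's transition system — 3 states:
  t0 = rec X. b.a.(0\{b,d} + a.X)\{a,b,d} has moves =b=> t1
  t1 = a.(0\{b,d} + a.(rec X. b.a.(0\{b,d} + a.X)\{a,b,d}))\{a,b,d} has moves =a=> t2
  t2 = (0\{b,d} + a.(rec X. b.a.(0\{b,d} + a.X)\{a,b,d}))\{a,b,d} has moves ·
Trace ⟨bb⟩ through P, begin at {s0}:
  after b @ step 1: {s1}
  after b @ step 2: {s2}
  P completes σ.
Trace ⟨bb⟩ through Q, begin at {t0}:
  after b @ step 1: {t1}
  after b @ step 2: ∅ (Q stuck)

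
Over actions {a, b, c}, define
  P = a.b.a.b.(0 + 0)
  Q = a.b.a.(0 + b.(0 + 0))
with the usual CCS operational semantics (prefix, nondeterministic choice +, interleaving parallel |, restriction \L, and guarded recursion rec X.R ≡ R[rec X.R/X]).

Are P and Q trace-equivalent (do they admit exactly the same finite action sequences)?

LTS(P): 5 reachable states
  m0 = a.b.a.b.(0 + 0) :: -a-> m1
  m1 = b.a.b.(0 + 0) :: -b-> m2
  m2 = a.b.(0 + 0) :: -a-> m3
  m3 = b.(0 + 0) :: -b-> m4
  m4 = 0 + 0 :: deadlocked
LTS(Q): 5 reachable states
  n0 = a.b.a.(0 + b.(0 + 0)) :: -a-> n1
  n1 = b.a.(0 + b.(0 + 0)) :: -b-> n2
  n2 = a.(0 + b.(0 + 0)) :: -a-> n3
  n3 = 0 + b.(0 + 0) :: -b-> n4
  n4 = 0 + 0 :: deadlocked
Partition-refinement fixed point:
  B0 = {m0, n0}
  B1 = {m1, n1}
  B2 = {m2, n2}
  B3 = {m3, n3}
  B4 = {m4, n4}
m0 ∈ B0, n0 ∈ B0 → same block
Bisimilar ⇒ trace-equivalent.

trace-equivalent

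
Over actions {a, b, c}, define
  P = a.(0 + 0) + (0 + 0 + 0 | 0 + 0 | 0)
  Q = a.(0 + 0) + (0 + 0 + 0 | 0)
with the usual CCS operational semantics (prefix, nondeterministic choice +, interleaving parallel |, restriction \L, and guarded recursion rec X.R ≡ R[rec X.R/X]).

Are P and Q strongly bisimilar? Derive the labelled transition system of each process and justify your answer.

LTS(P): 2 reachable states
  p0 = a.(0 + 0) + (0 + 0 + 0 | 0 + 0 | 0) | ··a··> p1
  p1 = 0 + 0 | ·
LTS(Q): 2 reachable states
  q0 = a.(0 + 0) + (0 + 0 + 0 | 0) | ··a··> q1
  q1 = 0 + 0 | ·
Coarsest stable partition (strong bisimilarity classes):
  B0 = {p0, q0}
  B1 = {p1, q1}
p0 ∈ B0, q0 ∈ B0 → same block

bisimilar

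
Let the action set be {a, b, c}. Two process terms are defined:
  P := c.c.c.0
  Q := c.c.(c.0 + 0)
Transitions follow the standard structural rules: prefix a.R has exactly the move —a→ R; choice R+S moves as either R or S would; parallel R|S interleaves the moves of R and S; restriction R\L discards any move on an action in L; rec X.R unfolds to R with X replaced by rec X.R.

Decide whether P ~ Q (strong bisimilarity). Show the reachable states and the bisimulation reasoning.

LTS(P): 4 reachable states
  m0 = c.c.c.0 → ··c··> m1
  m1 = c.c.0 → ··c··> m2
  m2 = c.0 → ··c··> m3
  m3 = 0 → deadlocked
LTS(Q): 4 reachable states
  n0 = c.c.(c.0 + 0) → ··c··> n1
  n1 = c.(c.0 + 0) → ··c··> n2
  n2 = c.0 + 0 → ··c··> n3
  n3 = 0 → deadlocked
Bisimilarity quotient blocks:
  B0 = {m0, n0}
  B1 = {m1, n1}
  B2 = {m2, n2}
  B3 = {m3, n3}
m0 ∈ B0, n0 ∈ B0 → same block

YES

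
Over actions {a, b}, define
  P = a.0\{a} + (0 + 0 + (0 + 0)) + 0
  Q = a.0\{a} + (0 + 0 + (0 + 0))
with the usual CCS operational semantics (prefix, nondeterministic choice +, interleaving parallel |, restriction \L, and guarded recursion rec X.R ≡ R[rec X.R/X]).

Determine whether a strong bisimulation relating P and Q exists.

P's transition system — 2 states:
  u0 = a.0\{a} + (0 + 0 + (0 + 0)) + 0 has moves ··a··> u1
  u1 = 0\{a} has moves ·
Q's transition system — 2 states:
  v0 = a.0\{a} + (0 + 0 + (0 + 0)) has moves ··a··> v1
  v1 = 0\{a} has moves ·
Coarsest stable partition (strong bisimilarity classes):
  B0 = {u0, v0}
  B1 = {u1, v1}
u0 ∈ B0, v0 ∈ B0 → same block

YES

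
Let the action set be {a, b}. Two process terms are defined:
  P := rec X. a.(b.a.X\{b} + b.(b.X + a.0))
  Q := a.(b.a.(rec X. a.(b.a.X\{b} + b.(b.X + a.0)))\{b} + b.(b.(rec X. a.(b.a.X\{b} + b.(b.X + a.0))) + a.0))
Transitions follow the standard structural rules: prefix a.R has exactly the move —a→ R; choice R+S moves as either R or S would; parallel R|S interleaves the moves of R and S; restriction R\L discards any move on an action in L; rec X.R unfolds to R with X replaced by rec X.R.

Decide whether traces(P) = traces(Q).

LTS(P): 7 reachable states
  p0 = rec X. a.(b.a.X\{b} + b.(b.X + a.0)) :: —a→ p1
  p1 = b.a.(rec X. a.(b.a.X\{b} + b.(b.X + a.0)))\{b} + b.(b.(rec X. a.(b.a.X\{b} + b.(b.X + a.0))) + a.0) :: —b→ p2, —b→ p3
  p2 = a.(rec X. a.(b.a.X\{b} + b.(b.X + a.0)))\{b} :: —a→ p4
  p3 = b.(rec X. a.(b.a.X\{b} + b.(b.X + a.0))) + a.0 :: —a→ p5, —b→ p0
  p4 = (rec X. a.(b.a.X\{b} + b.(b.X + a.0)))\{b} :: —a→ p6
  p5 = 0 :: stopped
  p6 = (b.a.(rec X. a.(b.a.X\{b} + b.(b.X + a.0)))\{b} + b.(b.(rec X. a.(b.a.X\{b} + b.(b.X + a.0))) + a.0))\{b} :: stopped
LTS(Q): 8 reachable states
  q0 = a.(b.a.(rec X. a.(b.a.X\{b} + b.(b.X + a.0)))\{b} + b.(b.(rec X. a.(b.a.X\{b} + b.(b.X + a.0))) + a.0)) :: —a→ q1
  q1 = b.a.(rec X. a.(b.a.X\{b} + b.(b.X + a.0)))\{b} + b.(b.(rec X. a.(b.a.X\{b} + b.(b.X + a.0))) + a.0) :: —b→ q2, —b→ q3
  q2 = a.(rec X. a.(b.a.X\{b} + b.(b.X + a.0)))\{b} :: —a→ q4
  q3 = b.(rec X. a.(b.a.X\{b} + b.(b.X + a.0))) + a.0 :: —a→ q5, —b→ q6
  q4 = (rec X. a.(b.a.X\{b} + b.(b.X + a.0)))\{b} :: —a→ q7
  q5 = 0 :: stopped
  q6 = rec X. a.(b.a.X\{b} + b.(b.X + a.0)) :: —a→ q1
  q7 = (b.a.(rec X. a.(b.a.X\{b} + b.(b.X + a.0)))\{b} + b.(b.(rec X. a.(b.a.X\{b} + b.(b.X + a.0))) + a.0))\{b} :: stopped
Partition-refinement fixed point:
  B0 = {p0, q0, q6}
  B1 = {p1, q1}
  B2 = {p2, q2}
  B3 = {p4, q4}
  B4 = {p5, p6, q5, q7}
  B5 = {p3, q3}
p0 ∈ B0, q0 ∈ B0 → same block
Bisimilar ⇒ trace-equivalent.

traces(P) = traces(Q)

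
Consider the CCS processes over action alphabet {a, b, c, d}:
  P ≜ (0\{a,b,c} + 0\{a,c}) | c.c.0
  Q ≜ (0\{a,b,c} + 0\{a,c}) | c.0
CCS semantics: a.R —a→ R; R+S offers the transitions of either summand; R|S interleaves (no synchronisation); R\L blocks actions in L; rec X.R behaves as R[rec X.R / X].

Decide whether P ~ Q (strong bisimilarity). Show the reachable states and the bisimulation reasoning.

NO

LTS(P): 3 reachable states
  m0 = (0\{a,b,c} + 0\{a,c}) | c.c.0 :: --c--▸ m1
  m1 = (0\{a,b,c} + 0\{a,c}) | c.0 :: --c--▸ m2
  m2 = (0\{a,b,c} + 0\{a,c}) | 0 :: (no moves)
LTS(Q): 2 reachable states
  n0 = (0\{a,b,c} + 0\{a,c}) | c.0 :: --c--▸ n1
  n1 = (0\{a,b,c} + 0\{a,c}) | 0 :: (no moves)
Coarsest stable partition (strong bisimilarity classes):
  B0 = {m0}
  B1 = {m1, n0}
  B2 = {m2, n1}
m0 ∈ B0, n0 ∈ B1 → different blocks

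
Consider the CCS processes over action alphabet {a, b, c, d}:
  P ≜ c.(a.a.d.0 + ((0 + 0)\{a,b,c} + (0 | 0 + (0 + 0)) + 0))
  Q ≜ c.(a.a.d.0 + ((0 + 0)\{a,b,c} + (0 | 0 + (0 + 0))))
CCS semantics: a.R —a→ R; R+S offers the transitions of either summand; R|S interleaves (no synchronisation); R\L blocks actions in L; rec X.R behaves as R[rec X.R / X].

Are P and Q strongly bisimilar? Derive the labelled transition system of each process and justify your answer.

Reachable graph of P (5 states):
  p0 = c.(a.a.d.0 + ((0 + 0)\{a,b,c} + (0 | 0 + (0 + 0)) + 0)) → --c--▸ p1
  p1 = a.a.d.0 + ((0 + 0)\{a,b,c} + (0 | 0 + (0 + 0)) + 0) → --a--▸ p2
  p2 = a.d.0 → --a--▸ p3
  p3 = d.0 → --d--▸ p4
  p4 = 0 → stopped
Reachable graph of Q (5 states):
  q0 = c.(a.a.d.0 + ((0 + 0)\{a,b,c} + (0 | 0 + (0 + 0)))) → --c--▸ q1
  q1 = a.a.d.0 + ((0 + 0)\{a,b,c} + (0 | 0 + (0 + 0))) → --a--▸ q2
  q2 = a.d.0 → --a--▸ q3
  q3 = d.0 → --d--▸ q4
  q4 = 0 → stopped
Coarsest stable partition (strong bisimilarity classes):
  B0 = {p0, q0}
  B1 = {p1, q1}
  B2 = {p2, q2}
  B3 = {p3, q3}
  B4 = {p4, q4}
p0 ∈ B0, q0 ∈ B0 → same block

YES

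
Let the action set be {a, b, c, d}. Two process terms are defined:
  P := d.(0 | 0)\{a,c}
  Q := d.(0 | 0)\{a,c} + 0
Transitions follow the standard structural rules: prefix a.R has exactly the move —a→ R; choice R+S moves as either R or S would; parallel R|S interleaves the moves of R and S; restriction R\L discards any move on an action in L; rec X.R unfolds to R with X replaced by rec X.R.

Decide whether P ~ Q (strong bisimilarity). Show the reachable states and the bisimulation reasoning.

bisimilar

Reachable graph of P (2 states):
  m0 = d.(0 | 0)\{a,c} ⊢ =d=> m1
  m1 = (0 | 0)\{a,c} ⊢ deadlocked
Reachable graph of Q (2 states):
  n0 = d.(0 | 0)\{a,c} + 0 ⊢ =d=> n1
  n1 = (0 | 0)\{a,c} ⊢ deadlocked
Partition-refinement fixed point:
  B0 = {m0, n0}
  B1 = {m1, n1}
m0 ∈ B0, n0 ∈ B0 → same block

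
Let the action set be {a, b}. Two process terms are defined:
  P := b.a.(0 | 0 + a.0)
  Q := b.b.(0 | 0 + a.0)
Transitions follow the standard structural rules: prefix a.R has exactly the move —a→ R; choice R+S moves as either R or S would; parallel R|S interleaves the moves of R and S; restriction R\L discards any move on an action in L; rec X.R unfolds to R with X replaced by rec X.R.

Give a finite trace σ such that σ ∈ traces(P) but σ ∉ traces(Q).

P's transition system — 4 states:
  s0 = b.a.(0 | 0 + a.0) ⊢ -b-> s1
  s1 = a.(0 | 0 + a.0) ⊢ -a-> s2
  s2 = 0 | 0 + a.0 ⊢ -a-> s3
  s3 = 0 ⊢ deadlocked
Q's transition system — 4 states:
  t0 = b.b.(0 | 0 + a.0) ⊢ -b-> t1
  t1 = b.(0 | 0 + a.0) ⊢ -b-> t2
  t2 = 0 | 0 + a.0 ⊢ -a-> t3
  t3 = 0 ⊢ deadlocked
Executing ba from P (initial set {s0}):
  step 1 (b): {s1}
  step 2 (a): {s2}
  — P admits the full trace.
Executing ba from Q (initial set {t0}):
  step 1 (b): {t1}
  step 2 (a): ∅  — Q cannot continue

ba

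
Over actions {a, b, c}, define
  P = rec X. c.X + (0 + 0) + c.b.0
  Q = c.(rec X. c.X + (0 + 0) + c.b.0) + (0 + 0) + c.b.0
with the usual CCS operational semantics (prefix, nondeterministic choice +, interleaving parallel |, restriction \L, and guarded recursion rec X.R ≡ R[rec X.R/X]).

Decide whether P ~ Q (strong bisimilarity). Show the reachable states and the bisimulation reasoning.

P ~ Q

Reachable graph of P (3 states):
  s0 = rec X. c.X + (0 + 0) + c.b.0 | --c--▸ s0, --c--▸ s1
  s1 = b.0 | --b--▸ s2
  s2 = 0 | ∅
Reachable graph of Q (4 states):
  t0 = c.(rec X. c.X + (0 + 0) + c.b.0) + (0 + 0) + c.b.0 | --c--▸ t1, --c--▸ t2
  t1 = b.0 | --b--▸ t3
  t2 = rec X. c.X + (0 + 0) + c.b.0 | --c--▸ t1, --c--▸ t2
  t3 = 0 | ∅
Partition-refinement fixed point:
  B0 = {s0, t0, t2}
  B1 = {s1, t1}
  B2 = {s2, t3}
s0 ∈ B0, t0 ∈ B0 → same block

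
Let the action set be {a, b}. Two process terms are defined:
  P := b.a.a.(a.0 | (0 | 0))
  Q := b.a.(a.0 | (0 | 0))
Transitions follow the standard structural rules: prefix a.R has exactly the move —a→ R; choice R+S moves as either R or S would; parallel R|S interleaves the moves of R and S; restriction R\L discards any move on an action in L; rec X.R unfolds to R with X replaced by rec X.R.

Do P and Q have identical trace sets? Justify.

LTS(P): 5 reachable states
  s0 = b.a.a.(a.0 | (0 | 0)) | -b-> s1
  s1 = a.a.(a.0 | (0 | 0)) | -a-> s2
  s2 = a.(a.0 | (0 | 0)) | -a-> s3
  s3 = a.0 | (0 | 0) | -a-> s4
  s4 = 0 | (0 | 0) | ·
LTS(Q): 4 reachable states
  t0 = b.a.(a.0 | (0 | 0)) | -b-> t1
  t1 = a.(a.0 | (0 | 0)) | -a-> t2
  t2 = a.0 | (0 | 0) | -a-> t3
  t3 = 0 | (0 | 0) | ·
Executing baaa from P (initial set {s0}):
  [1] b ⇒ {s1}
  [2] a ⇒ {s2}
  [3] a ⇒ {s3}
  [4] a ⇒ {s4}
  — P admits the full trace.
Executing baaa from Q (initial set {t0}):
  [1] b ⇒ {t1}
  [2] a ⇒ {t2}
  [3] a ⇒ {t3}
  [4] a ⇒ ∅  — Q cannot continue

trace-distinct — witness ⟨baaa⟩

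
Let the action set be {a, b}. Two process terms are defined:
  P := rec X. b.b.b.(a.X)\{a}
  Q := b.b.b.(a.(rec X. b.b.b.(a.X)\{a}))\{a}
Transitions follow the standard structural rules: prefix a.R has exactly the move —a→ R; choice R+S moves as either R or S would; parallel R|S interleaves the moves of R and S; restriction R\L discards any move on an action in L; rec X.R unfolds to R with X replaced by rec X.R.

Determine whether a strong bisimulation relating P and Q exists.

LTS(P): 4 reachable states
  m0 = rec X. b.b.b.(a.X)\{a} → =b=> m1
  m1 = b.b.(a.(rec X. b.b.b.(a.X)\{a}))\{a} → =b=> m2
  m2 = b.(a.(rec X. b.b.b.(a.X)\{a}))\{a} → =b=> m3
  m3 = (a.(rec X. b.b.b.(a.X)\{a}))\{a} → ∅
LTS(Q): 4 reachable states
  n0 = b.b.b.(a.(rec X. b.b.b.(a.X)\{a}))\{a} → =b=> n1
  n1 = b.b.(a.(rec X. b.b.b.(a.X)\{a}))\{a} → =b=> n2
  n2 = b.(a.(rec X. b.b.b.(a.X)\{a}))\{a} → =b=> n3
  n3 = (a.(rec X. b.b.b.(a.X)\{a}))\{a} → ∅
Coarsest stable partition (strong bisimilarity classes):
  B0 = {m0, n0}
  B1 = {m1, n1}
  B2 = {m2, n2}
  B3 = {m3, n3}
m0 ∈ B0, n0 ∈ B0 → same block

P ~ Q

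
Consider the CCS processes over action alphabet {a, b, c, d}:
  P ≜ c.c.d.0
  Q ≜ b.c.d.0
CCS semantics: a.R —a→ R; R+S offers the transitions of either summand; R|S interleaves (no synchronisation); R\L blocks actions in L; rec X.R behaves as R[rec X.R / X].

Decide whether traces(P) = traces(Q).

trace-distinct — witness ⟨c⟩

Reachable graph of P (4 states):
  m0 = c.c.d.0 | ··c··> m1
  m1 = c.d.0 | ··c··> m2
  m2 = d.0 | ··d··> m3
  m3 = 0 | stopped
Reachable graph of Q (4 states):
  n0 = b.c.d.0 | ··b··> n1
  n1 = c.d.0 | ··c··> n2
  n2 = d.0 | ··d··> n3
  n3 = 0 | stopped
Trace ⟨c⟩ through P, begin at {m0}:
  after c @ step 1: {m1}
  — P admits the full trace.
Trace ⟨c⟩ through Q, begin at {n0}:
  after c @ step 1: ∅ (Q stuck)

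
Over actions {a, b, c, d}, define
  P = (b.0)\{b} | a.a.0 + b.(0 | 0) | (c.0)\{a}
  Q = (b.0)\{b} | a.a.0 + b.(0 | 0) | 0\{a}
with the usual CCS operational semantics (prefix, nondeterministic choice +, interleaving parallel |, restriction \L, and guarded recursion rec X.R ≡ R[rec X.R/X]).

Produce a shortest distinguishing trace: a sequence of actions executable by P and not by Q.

c

P's transition system — 6 states:
  p0 = (b.0)\{b} | a.a.0 + b.(0 | 0) | (c.0)\{a} | -a-> p1, -b-> p2, -c-> p3
  p1 = (b.0)\{b} | a.0 | -a-> p4
  p2 = 0 | 0 | (c.0)\{a} | -c-> p5
  p3 = b.(0 | 0) | 0\{a} | -b-> p5
  p4 = (b.0)\{b} | 0 | ·
  p5 = 0 | 0 | 0\{a} | ·
Q's transition system — 4 states:
  q0 = (b.0)\{b} | a.a.0 + b.(0 | 0) | 0\{a} | -a-> q1, -b-> q2
  q1 = (b.0)\{b} | a.0 | -a-> q3
  q2 = 0 | 0 | 0\{a} | ·
  q3 = (b.0)\{b} | 0 | ·
Run σ = ⟨c⟩ on P: start {p0}
  step 1 (c): {p3}
  ✓ P
Run σ = ⟨c⟩ on Q: start {q0}
  step 1 (c): no successor for Q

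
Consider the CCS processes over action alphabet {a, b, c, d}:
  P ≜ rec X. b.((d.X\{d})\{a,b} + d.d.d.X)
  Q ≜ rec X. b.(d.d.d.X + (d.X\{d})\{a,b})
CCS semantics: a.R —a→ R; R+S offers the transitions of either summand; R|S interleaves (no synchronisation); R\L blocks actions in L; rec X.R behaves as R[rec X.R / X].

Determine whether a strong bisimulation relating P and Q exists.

P ~ Q

P's transition system — 5 states:
  u0 = rec X. b.((d.X\{d})\{a,b} + d.d.d.X) :: =b=> u1
  u1 = (d.(rec X. b.((d.X\{d})\{a,b} + d.d.d.X))\{d})\{a,b} + d.d.d.(rec X. b.((d.X\{d})\{a,b} + d.d.d.X)) :: =d=> u2, =d=> u3
  u2 = (rec X. b.((d.X\{d})\{a,b} + d.d.d.X))\{d}\{a,b} :: deadlocked
  u3 = d.d.(rec X. b.((d.X\{d})\{a,b} + d.d.d.X)) :: =d=> u4
  u4 = d.(rec X. b.((d.X\{d})\{a,b} + d.d.d.X)) :: =d=> u0
Q's transition system — 5 states:
  v0 = rec X. b.(d.d.d.X + (d.X\{d})\{a,b}) :: =b=> v1
  v1 = d.d.d.(rec X. b.(d.d.d.X + (d.X\{d})\{a,b})) + (d.(rec X. b.(d.d.d.X + (d.X\{d})\{a,b}))\{d})\{a,b} :: =d=> v2, =d=> v3
  v2 = (rec X. b.(d.d.d.X + (d.X\{d})\{a,b}))\{d}\{a,b} :: deadlocked
  v3 = d.d.(rec X. b.(d.d.d.X + (d.X\{d})\{a,b})) :: =d=> v4
  v4 = d.(rec X. b.(d.d.d.X + (d.X\{d})\{a,b})) :: =d=> v0
Partition-refinement fixed point:
  B0 = {u0, v0}
  B1 = {u1, v1}
  B2 = {u3, v3}
  B3 = {u4, v4}
  B4 = {u2, v2}
u0 ∈ B0, v0 ∈ B0 → same block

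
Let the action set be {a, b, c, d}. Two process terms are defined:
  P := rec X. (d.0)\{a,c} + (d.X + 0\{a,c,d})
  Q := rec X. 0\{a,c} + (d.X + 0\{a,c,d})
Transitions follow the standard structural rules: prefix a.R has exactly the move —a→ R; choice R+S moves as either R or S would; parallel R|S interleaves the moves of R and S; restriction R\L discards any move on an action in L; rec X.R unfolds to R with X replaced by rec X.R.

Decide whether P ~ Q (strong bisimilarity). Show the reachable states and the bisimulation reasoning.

LTS(P): 2 reachable states
  u0 = rec X. (d.0)\{a,c} + (d.X + 0\{a,c,d}) | ··d··> u0, ··d··> u1
  u1 = 0\{a,c} | (no moves)
LTS(Q): 1 reachable states
  v0 = rec X. 0\{a,c} + (d.X + 0\{a,c,d}) | ··d··> v0
Coarsest stable partition (strong bisimilarity classes):
  B0 = {u0}
  B1 = {u1}
  B2 = {v0}
u0 ∈ B0, v0 ∈ B2 → different blocks

P ≁ Q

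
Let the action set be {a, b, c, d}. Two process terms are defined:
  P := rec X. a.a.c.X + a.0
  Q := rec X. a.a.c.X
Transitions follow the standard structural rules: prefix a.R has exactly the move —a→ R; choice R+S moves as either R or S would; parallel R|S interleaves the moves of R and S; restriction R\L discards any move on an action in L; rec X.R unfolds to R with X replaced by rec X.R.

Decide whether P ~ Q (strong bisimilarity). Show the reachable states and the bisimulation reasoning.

NO

Reachable graph of P (4 states):
  u0 = rec X. a.a.c.X + a.0 :: =a=> u1, =a=> u2
  u1 = 0 :: ·
  u2 = a.c.(rec X. a.a.c.X + a.0) :: =a=> u3
  u3 = c.(rec X. a.a.c.X + a.0) :: =c=> u0
Reachable graph of Q (3 states):
  v0 = rec X. a.a.c.X :: =a=> v1
  v1 = a.c.(rec X. a.a.c.X) :: =a=> v2
  v2 = c.(rec X. a.a.c.X) :: =c=> v0
Coarsest stable partition (strong bisimilarity classes):
  B0 = {u0}
  B1 = {u1}
  B2 = {u2}
  B3 = {u3}
  B4 = {v0}
  B5 = {v1}
  B6 = {v2}
u0 ∈ B0, v0 ∈ B4 → different blocks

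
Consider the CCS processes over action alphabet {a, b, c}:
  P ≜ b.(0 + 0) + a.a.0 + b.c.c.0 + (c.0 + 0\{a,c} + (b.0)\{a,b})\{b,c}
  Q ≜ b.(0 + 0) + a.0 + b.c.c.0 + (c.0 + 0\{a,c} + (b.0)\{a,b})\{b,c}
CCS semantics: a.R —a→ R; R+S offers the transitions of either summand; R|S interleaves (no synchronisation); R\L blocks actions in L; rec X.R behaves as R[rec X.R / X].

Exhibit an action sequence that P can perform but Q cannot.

aa

P's transition system — 6 states:
  m0 = b.(0 + 0) + a.a.0 + b.c.c.0 + (c.0 + 0\{a,c} + (b.0)\{a,b})\{b,c} has moves =a=> m1, =b=> m2, =b=> m3
  m1 = a.0 has moves =a=> m4
  m2 = 0 + 0 has moves ·
  m3 = c.c.0 has moves =c=> m5
  m4 = 0 has moves ·
  m5 = c.0 has moves =c=> m4
Q's transition system — 5 states:
  n0 = b.(0 + 0) + a.0 + b.c.c.0 + (c.0 + 0\{a,c} + (b.0)\{a,b})\{b,c} has moves =a=> n1, =b=> n2, =b=> n3
  n1 = 0 has moves ·
  n2 = 0 + 0 has moves ·
  n3 = c.c.0 has moves =c=> n4
  n4 = c.0 has moves =c=> n1
Run σ = ⟨aa⟩ on P: start {m0}
  [1] a ⇒ {m1}
  [2] a ⇒ {m4}
  ✓ P
Run σ = ⟨aa⟩ on Q: start {n0}
  [1] a ⇒ {n1}
  [2] a ⇒ ∅ (Q stuck)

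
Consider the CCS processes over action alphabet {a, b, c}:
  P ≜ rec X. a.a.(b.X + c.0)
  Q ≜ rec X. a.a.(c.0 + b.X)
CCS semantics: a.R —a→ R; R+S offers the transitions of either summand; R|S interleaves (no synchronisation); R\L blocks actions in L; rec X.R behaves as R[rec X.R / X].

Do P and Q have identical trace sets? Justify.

LTS(P): 4 reachable states
  p0 = rec X. a.a.(b.X + c.0) → —a→ p1
  p1 = a.(b.(rec X. a.a.(b.X + c.0)) + c.0) → —a→ p2
  p2 = b.(rec X. a.a.(b.X + c.0)) + c.0 → —b→ p0, —c→ p3
  p3 = 0 → (no moves)
LTS(Q): 4 reachable states
  q0 = rec X. a.a.(c.0 + b.X) → —a→ q1
  q1 = a.(c.0 + b.(rec X. a.a.(c.0 + b.X))) → —a→ q2
  q2 = c.0 + b.(rec X. a.a.(c.0 + b.X)) → —b→ q0, —c→ q3
  q3 = 0 → (no moves)
Bisimilarity quotient blocks:
  B0 = {p0, q0}
  B1 = {p1, q1}
  B2 = {p2, q2}
  B3 = {p3, q3}
p0 ∈ B0, q0 ∈ B0 → same block
Bisimilar ⇒ trace-equivalent.

traces(P) = traces(Q)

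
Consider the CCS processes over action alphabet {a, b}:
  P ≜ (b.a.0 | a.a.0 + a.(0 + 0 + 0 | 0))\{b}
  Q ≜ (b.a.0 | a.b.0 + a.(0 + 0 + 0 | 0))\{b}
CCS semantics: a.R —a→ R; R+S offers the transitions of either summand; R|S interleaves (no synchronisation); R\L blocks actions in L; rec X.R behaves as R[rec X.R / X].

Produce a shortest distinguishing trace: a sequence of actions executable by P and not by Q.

aa

P's transition system — 4 states:
  s0 = (b.a.0 | a.a.0 + a.(0 + 0 + 0 | 0))\{b} → =a=> s1, =a=> s2
  s1 = (0 + 0 + 0 | 0)\{b} → stopped
  s2 = (b.a.0 | a.0)\{b} → =a=> s3
  s3 = (b.a.0 | 0)\{b} → stopped
Q's transition system — 3 states:
  t0 = (b.a.0 | a.b.0 + a.(0 + 0 + 0 | 0))\{b} → =a=> t1, =a=> t2
  t1 = (0 + 0 + 0 | 0)\{b} → stopped
  t2 = (b.a.0 | b.0)\{b} → stopped
Trace ⟨aa⟩ through P, begin at {s0}:
  step 1 (a): {s1, s2}
  step 2 (a): {s3}
  P completes σ.
Trace ⟨aa⟩ through Q, begin at {t0}:
  step 1 (a): {t1, t2}
  step 2 (a): ∅  — Q cannot continue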